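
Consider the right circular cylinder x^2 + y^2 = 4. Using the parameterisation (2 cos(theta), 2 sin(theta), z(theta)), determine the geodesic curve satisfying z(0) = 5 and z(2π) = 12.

Parameterise the cylinder of radius R = 2 as
    r(θ) = (2 cos θ, 2 sin θ, z(θ)).
The arc-length element is
    ds = sqrt(4 + (dz/dθ)^2) dθ,
so the Lagrangian is L = sqrt(4 + z'^2).
L depends on z' only, not on z or θ, so ∂L/∂z = 0 and
    ∂L/∂z' = z' / sqrt(4 + z'^2).
The Euler-Lagrange equation gives
    d/dθ( z' / sqrt(4 + z'^2) ) = 0,
so z' is constant. Integrating once:
    z(θ) = a θ + b,
a helix on the cylinder (a straight line when the cylinder is unrolled). The constants a, b are determined by the endpoint conditions.
With endpoint conditions z(0) = 5 and z(2π) = 12: from z(0) = b we get b = 5, and a·2π + 5 = 12 gives a = 7/(2π), so
    z(θ) = (7/(2π)) θ + 5.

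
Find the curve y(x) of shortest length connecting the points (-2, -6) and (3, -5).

Arc-length functional: J[y] = ∫ sqrt(1 + (y')^2) dx.
Lagrangian L = sqrt(1 + (y')^2) has no explicit y dependence, so ∂L/∂y = 0 and the Euler-Lagrange equation gives
    d/dx( y' / sqrt(1 + (y')^2) ) = 0  ⇒  y' / sqrt(1 + (y')^2) = const.
Hence y' is constant, so y(x) is affine.
Fitting the endpoints (-2, -6) and (3, -5):
    slope m = ((-5) − (-6)) / (3 − (-2)) = 1/5,
    intercept c = (-6) − m·(-2) = -28/5.
Extremal: y(x) = (1/5) x - 28/5.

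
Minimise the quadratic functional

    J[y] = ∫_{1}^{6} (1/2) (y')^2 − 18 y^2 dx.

The Lagrangian is L = (1/2) (y')^2 − 18 y^2.
Compute ∂L/∂y = -36y, ∂L/∂y' = y'.
The Euler-Lagrange equation d/dx(∂L/∂y') − ∂L/∂y = 0 reduces to
    y'' + 36 y = 0.
Its general solution is
    y(x) = A sin(6x) + B cos(6x),
with A, B fixed by the endpoint conditions.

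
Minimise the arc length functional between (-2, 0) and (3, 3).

Arc-length functional: J[y] = ∫ sqrt(1 + (y')^2) dx.
Lagrangian L = sqrt(1 + (y')^2) has no explicit y dependence, so ∂L/∂y = 0 and the Euler-Lagrange equation gives
    d/dx( y' / sqrt(1 + (y')^2) ) = 0  ⇒  y' / sqrt(1 + (y')^2) = const.
Hence y' is constant, so y(x) is affine.
Fitting the endpoints (-2, 0) and (3, 3):
    slope m = (3 − 0) / (3 − (-2)) = 3/5,
    intercept c = 0 − m·(-2) = 6/5.
Extremal: y(x) = (3/5) x + 6/5.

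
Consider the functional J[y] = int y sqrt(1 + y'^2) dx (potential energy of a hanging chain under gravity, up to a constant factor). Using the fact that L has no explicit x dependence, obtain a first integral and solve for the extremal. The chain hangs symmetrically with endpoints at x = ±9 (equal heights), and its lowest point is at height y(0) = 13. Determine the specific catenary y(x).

The Lagrangian L(y, y') = y sqrt(1 + y'^2) has no explicit x dependence, so the Beltrami identity applies:
    L − y' ∂L/∂y' = C.
Compute ∂L/∂y' = y · y' / sqrt(1 + y'^2). Then
    L − y' ∂L/∂y'
    = y sqrt(1 + y'^2) − y · y'^2 / sqrt(1 + y'^2)
    = y (1 + y'^2 − y'^2) / sqrt(1 + y'^2)
    = y / sqrt(1 + y'^2) = C.
Squaring gives y^2 = C^2 (1 + y'^2), i.e.
    y'^2 = y^2 / C^2 − 1.
Separating variables,
    dy / sqrt(y^2 − C^2) = dx / C,
and integrating gives arccosh(y / C) = (x − a)/C, so
    y(x) = C cosh((x − a)/C),
the catenary. The constants C and a are fixed by the two endpoint conditions (and, for the hanging-chain problem, the length constraint selects C).
Now fit the given data. The endpoints x = ±9 are symmetric at equal height, so the catenary is even about its minimum: a = 0 and y(x) = C cosh(x/C). The lowest point is y(0) = C cosh(0) = C, and we are told y(0) = 13, so C = 13. Therefore
    y(x) = 13 cosh(x/13),
and at the endpoints
    y(±9) = 13 cosh(9/13).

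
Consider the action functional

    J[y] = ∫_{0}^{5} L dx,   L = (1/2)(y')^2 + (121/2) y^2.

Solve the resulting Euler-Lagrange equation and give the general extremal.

The Lagrangian is L = (1/2)(y')^2 + (121/2) y^2.
∂L/∂y = 121y.
∂L/∂y' = y'.
The Euler-Lagrange equation d/dx(∂L/∂y') − ∂L/∂y = 0 becomes:
    y'' - 121 y = 0
General solution: y(x) = A e^(11x) + B e^(-11x), where A and B are arbitrary constants fixed by the endpoint conditions.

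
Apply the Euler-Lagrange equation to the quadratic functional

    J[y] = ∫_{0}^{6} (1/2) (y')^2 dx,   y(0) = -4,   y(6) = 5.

The Lagrangian is L = (1/2) (y')^2.
Compute ∂L/∂y = 0, ∂L/∂y' = y'.
The Euler-Lagrange equation d/dx(∂L/∂y') − ∂L/∂y = 0 reduces to
    y'' = 0.
Its general solution is
    y(x) = A x + B,
with A, B fixed by the endpoint conditions.
Applying the endpoint conditions y(0) = -4 and y(6) = 5: solve A·0 + B = -4 and A·6 + B = 5. Subtracting gives A(6 − 0) = 5 − -4, so A = 3/2, and B = -4 − A·0 = -4. Therefore
    y(x) = (3/2) x - 4.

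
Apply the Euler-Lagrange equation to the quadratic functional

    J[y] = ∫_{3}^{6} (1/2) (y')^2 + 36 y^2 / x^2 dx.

The Lagrangian is L = (1/2) (y')^2 + 36 y^2 / x^2.
Compute ∂L/∂y = 72y/x^2, ∂L/∂y' = y'.
The Euler-Lagrange equation d/dx(∂L/∂y') − ∂L/∂y = 0 reduces to
    y'' − 72/x^2 · y = 0  (x > 0).
Its general solution is
    y(x) = A x^9 + B x^(-8),
with A, B fixed by the endpoint conditions.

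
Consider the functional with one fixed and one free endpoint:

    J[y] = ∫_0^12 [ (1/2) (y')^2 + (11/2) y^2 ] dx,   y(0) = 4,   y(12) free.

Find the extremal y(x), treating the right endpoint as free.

The Lagrangian L = (1/2) (y')^2 + (11/2) y^2 gives
    ∂L/∂y = 11 y,   ∂L/∂y' = y'.
Euler-Lagrange: y'' − 11 y = 0.
With k = sqrt(11), the general solution is
    y(x) = A cosh(sqrt(11) x) + B sinh(sqrt(11) x).
Fixed left endpoint y(0) = 4 ⇒ A = 4.
The right endpoint x = 12 is free, so the natural (transversality) condition is ∂L/∂y' |_{x=12} = 0, i.e. y'(12) = 0.
Compute y'(x) = A k sinh(k x) + B k cosh(k x), so
    y'(12) = A k sinh(k·12) + B k cosh(k·12) = 0
    ⇒ B = −A tanh(k·12) = − 4 tanh(sqrt(11)·12).
Therefore the extremal is
    y(x) = 4 cosh(sqrt(11) x) − 4 tanh(sqrt(11)·12) sinh(sqrt(11) x).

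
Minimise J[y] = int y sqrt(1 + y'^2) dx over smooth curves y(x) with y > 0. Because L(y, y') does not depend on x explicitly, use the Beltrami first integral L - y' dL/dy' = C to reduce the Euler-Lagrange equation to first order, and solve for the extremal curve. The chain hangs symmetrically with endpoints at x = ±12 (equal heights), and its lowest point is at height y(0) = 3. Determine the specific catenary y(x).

The Lagrangian L(y, y') = y sqrt(1 + y'^2) has no explicit x dependence, so the Beltrami identity applies:
    L − y' ∂L/∂y' = C.
Compute ∂L/∂y' = y · y' / sqrt(1 + y'^2). Then
    L − y' ∂L/∂y'
    = y sqrt(1 + y'^2) − y · y'^2 / sqrt(1 + y'^2)
    = y (1 + y'^2 − y'^2) / sqrt(1 + y'^2)
    = y / sqrt(1 + y'^2) = C.
Squaring gives y^2 = C^2 (1 + y'^2), i.e.
    y'^2 = y^2 / C^2 − 1.
Separating variables,
    dy / sqrt(y^2 − C^2) = dx / C,
and integrating gives arccosh(y / C) = (x − a)/C, so
    y(x) = C cosh((x − a)/C),
the catenary. The constants C and a are fixed by the two endpoint conditions (and, for the hanging-chain problem, the length constraint selects C).
Now fit the given data. The endpoints x = ±12 are symmetric at equal height, so the catenary is even about its minimum: a = 0 and y(x) = C cosh(x/C). The lowest point is y(0) = C cosh(0) = C, and we are told y(0) = 3, so C = 3. Therefore
    y(x) = 3 cosh(x/3),
and at the endpoints
    y(±12) = 3 cosh(12/3).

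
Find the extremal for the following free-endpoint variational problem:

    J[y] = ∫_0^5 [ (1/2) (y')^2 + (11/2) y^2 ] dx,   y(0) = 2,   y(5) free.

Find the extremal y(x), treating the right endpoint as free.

The Lagrangian L = (1/2) (y')^2 + (11/2) y^2 gives
    ∂L/∂y = 11 y,   ∂L/∂y' = y'.
Euler-Lagrange: y'' − 11 y = 0.
With k = sqrt(11), the general solution is
    y(x) = A cosh(sqrt(11) x) + B sinh(sqrt(11) x).
Fixed left endpoint y(0) = 2 ⇒ A = 2.
The right endpoint x = 5 is free, so the natural (transversality) condition is ∂L/∂y' |_{x=5} = 0, i.e. y'(5) = 0.
Compute y'(x) = A k sinh(k x) + B k cosh(k x), so
    y'(5) = A k sinh(k·5) + B k cosh(k·5) = 0
    ⇒ B = −A tanh(k·5) = − 2 tanh(sqrt(11)·5).
Therefore the extremal is
    y(x) = 2 cosh(sqrt(11) x) − 2 tanh(sqrt(11)·5) sinh(sqrt(11) x).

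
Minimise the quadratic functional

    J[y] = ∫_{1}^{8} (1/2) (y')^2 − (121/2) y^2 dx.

The Lagrangian is L = (1/2) (y')^2 − (121/2) y^2.
Compute ∂L/∂y = -121y, ∂L/∂y' = y'.
The Euler-Lagrange equation d/dx(∂L/∂y') − ∂L/∂y = 0 reduces to
    y'' + 121 y = 0.
Its general solution is
    y(x) = A sin(11x) + B cos(11x),
with A, B fixed by the endpoint conditions.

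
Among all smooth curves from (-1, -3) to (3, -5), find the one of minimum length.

Arc-length functional: J[y] = ∫ sqrt(1 + (y')^2) dx.
Lagrangian L = sqrt(1 + (y')^2) has no explicit y dependence, so ∂L/∂y = 0 and the Euler-Lagrange equation gives
    d/dx( y' / sqrt(1 + (y')^2) ) = 0  ⇒  y' / sqrt(1 + (y')^2) = const.
Hence y' is constant, so y(x) is affine.
Fitting the endpoints (-1, -3) and (3, -5):
    slope m = ((-5) − (-3)) / (3 − (-1)) = -1/2,
    intercept c = (-3) − m·(-1) = -7/2.
Extremal: y(x) = (-1/2) x - 7/2.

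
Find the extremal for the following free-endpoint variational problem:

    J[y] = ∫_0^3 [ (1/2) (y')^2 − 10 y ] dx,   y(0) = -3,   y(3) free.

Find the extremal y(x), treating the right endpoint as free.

The Lagrangian L = (1/2) (y')^2 − 10 y gives
    ∂L/∂y = −10,   ∂L/∂y' = y'.
Euler-Lagrange: d/dx(y') − (−10) = 0, i.e. y'' + 10 = 0, so
    y(x) = −(10/2) x^2 + C1 x + C2.
Fixed left endpoint y(0) = -3 ⇒ C2 = -3.
The right endpoint x = 3 is free, so the natural (transversality) condition is ∂L/∂y' |_{x=3} = 0, i.e. y'(3) = 0.
Compute y'(x) = −10 x + C1, so y'(3) = −30 + C1 = 0 ⇒ C1 = 30.
Therefore the extremal is
    y(x) = −5 x^2 + 30 x − 3.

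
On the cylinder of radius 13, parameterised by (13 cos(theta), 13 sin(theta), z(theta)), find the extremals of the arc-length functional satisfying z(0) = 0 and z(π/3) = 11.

Parameterise the cylinder of radius R = 13 as
    r(θ) = (13 cos θ, 13 sin θ, z(θ)).
The arc-length element is
    ds = sqrt(169 + (dz/dθ)^2) dθ,
so the Lagrangian is L = sqrt(169 + z'^2).
L depends on z' only, not on z or θ, so ∂L/∂z = 0 and
    ∂L/∂z' = z' / sqrt(169 + z'^2).
The Euler-Lagrange equation gives
    d/dθ( z' / sqrt(169 + z'^2) ) = 0,
so z' is constant. Integrating once:
    z(θ) = a θ + b,
a helix on the cylinder (a straight line when the cylinder is unrolled). The constants a, b are determined by the endpoint conditions.
With endpoint conditions z(0) = 0 and z(π/3) = 11: from z(0) = b we get b = 0, and a·π/3 + 0 = 11 gives a = 33/π, so
    z(θ) = (33/π) θ.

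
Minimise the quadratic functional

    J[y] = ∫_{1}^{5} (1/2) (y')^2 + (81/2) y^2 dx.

The Lagrangian is L = (1/2) (y')^2 + (81/2) y^2.
Compute ∂L/∂y = 81y, ∂L/∂y' = y'.
The Euler-Lagrange equation d/dx(∂L/∂y') − ∂L/∂y = 0 reduces to
    y'' − 81 y = 0.
Its general solution is
    y(x) = A e^(9x) + B e^(−9x),
with A, B fixed by the endpoint conditions.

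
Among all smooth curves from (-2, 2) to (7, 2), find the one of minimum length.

Arc-length functional: J[y] = ∫ sqrt(1 + (y')^2) dx.
Lagrangian L = sqrt(1 + (y')^2) has no explicit y dependence, so ∂L/∂y = 0 and the Euler-Lagrange equation gives
    d/dx( y' / sqrt(1 + (y')^2) ) = 0  ⇒  y' / sqrt(1 + (y')^2) = const.
Hence y' is constant, so y(x) is affine.
Fitting the endpoints (-2, 2) and (7, 2):
    slope m = (2 − 2) / (7 − (-2)) = 0,
    intercept c = 2 − m·(-2) = 2.
Extremal: y(x) = 2.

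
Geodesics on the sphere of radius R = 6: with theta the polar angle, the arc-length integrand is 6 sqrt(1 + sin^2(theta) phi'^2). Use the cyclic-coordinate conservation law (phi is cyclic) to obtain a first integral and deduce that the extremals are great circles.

On the sphere of radius R = 6 with spherical coordinates (θ, φ), the induced metric is
    ds^2 = 36(dθ^2 + sin^2(θ) dφ^2).
Parameterise by θ; the arc-length functional is
    J[φ] = ∫ 6 sqrt(1 + sin^2(θ) (dφ/dθ)^2) dθ,
so L = 6 sqrt(1 + sin^2(θ) φ'^2). Compute
    ∂L/∂φ = 0  (L has no explicit φ dependence),
    ∂L/∂φ' = 6 sin^2(θ) φ' / sqrt(1 + sin^2(θ) φ'^2).
Since ∂L/∂φ = 0, the Euler-Lagrange equation
    d/dθ(∂L/∂φ') − ∂L/∂φ = 0
reduces to d/dθ(∂L/∂φ') = 0, i.e. the momentum conjugate to φ is conserved:
    6 sin^2(θ) φ' / sqrt(1 + sin^2(θ) φ'^2) = C.
The overall factor of 6 is constant, so dividing through gives Clairaut's relation sin^2(θ) φ' / sqrt(1 + sin^2(θ) φ'^2) = C' (with C' = C/6). Solving for φ' and integrating gives the great-circle family
    cot(θ) = A cos(φ − φ_0),
i.e. the intersection of the sphere with a plane through the origin. The two constants A and φ_0 (equivalently C and one phase) are fixed by the two endpoint conditions.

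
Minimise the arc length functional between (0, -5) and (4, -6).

Arc-length functional: J[y] = ∫ sqrt(1 + (y')^2) dx.
Lagrangian L = sqrt(1 + (y')^2) has no explicit y dependence, so ∂L/∂y = 0 and the Euler-Lagrange equation gives
    d/dx( y' / sqrt(1 + (y')^2) ) = 0  ⇒  y' / sqrt(1 + (y')^2) = const.
Hence y' is constant, so y(x) is affine.
Fitting the endpoints (0, -5) and (4, -6):
    slope m = ((-6) − (-5)) / (4 − 0) = -1/4,
    intercept c = (-5) − m·0 = -5.
Extremal: y(x) = (-1/4) x - 5.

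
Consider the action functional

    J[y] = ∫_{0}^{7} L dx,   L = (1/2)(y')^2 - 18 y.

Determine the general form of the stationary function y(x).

The Lagrangian is L = (1/2)(y')^2 - 18 y.
∂L/∂y = -18.
∂L/∂y' = y'.
The Euler-Lagrange equation d/dx(∂L/∂y') − ∂L/∂y = 0 becomes:
    y'' + 18 = 0
General solution: y(x) = -9 x^2 + A x + B, where A and B are arbitrary constants fixed by the endpoint conditions.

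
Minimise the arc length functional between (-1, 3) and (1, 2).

Arc-length functional: J[y] = ∫ sqrt(1 + (y')^2) dx.
Lagrangian L = sqrt(1 + (y')^2) has no explicit y dependence, so ∂L/∂y = 0 and the Euler-Lagrange equation gives
    d/dx( y' / sqrt(1 + (y')^2) ) = 0  ⇒  y' / sqrt(1 + (y')^2) = const.
Hence y' is constant, so y(x) is affine.
Fitting the endpoints (-1, 3) and (1, 2):
    slope m = (2 − 3) / (1 − (-1)) = -1/2,
    intercept c = 3 − m·(-1) = 5/2.
Extremal: y(x) = (-1/2) x + 5/2.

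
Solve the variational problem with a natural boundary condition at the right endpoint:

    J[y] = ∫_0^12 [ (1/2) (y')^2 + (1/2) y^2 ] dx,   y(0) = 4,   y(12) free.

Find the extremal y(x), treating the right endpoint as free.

The Lagrangian L = (1/2) (y')^2 + (1/2) y^2 gives
    ∂L/∂y = 1 y,   ∂L/∂y' = y'.
Euler-Lagrange: y'' − y = 0.
With k = 1, the general solution is
    y(x) = A cosh(x) + B sinh(x).
Fixed left endpoint y(0) = 4 ⇒ A = 4.
The right endpoint x = 12 is free, so the natural (transversality) condition is ∂L/∂y' |_{x=12} = 0, i.e. y'(12) = 0.
Compute y'(x) = A k sinh(k x) + B k cosh(k x), so
    y'(12) = A k sinh(k·12) + B k cosh(k·12) = 0
    ⇒ B = −A tanh(k·12) = − 4 tanh(1·12).
Therefore the extremal is
    y(x) = 4 cosh(1 x) − 4 tanh(1·12) sinh(1 x).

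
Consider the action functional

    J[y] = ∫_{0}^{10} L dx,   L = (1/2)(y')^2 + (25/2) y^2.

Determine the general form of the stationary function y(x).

The Lagrangian is L = (1/2)(y')^2 + (25/2) y^2.
∂L/∂y = 25y.
∂L/∂y' = y'.
The Euler-Lagrange equation d/dx(∂L/∂y') − ∂L/∂y = 0 becomes:
    y'' - 25 y = 0
General solution: y(x) = A e^(5x) + B e^(-5x), where A and B are arbitrary constants fixed by the endpoint conditions.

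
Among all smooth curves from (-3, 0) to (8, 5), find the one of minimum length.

Arc-length functional: J[y] = ∫ sqrt(1 + (y')^2) dx.
Lagrangian L = sqrt(1 + (y')^2) has no explicit y dependence, so ∂L/∂y = 0 and the Euler-Lagrange equation gives
    d/dx( y' / sqrt(1 + (y')^2) ) = 0  ⇒  y' / sqrt(1 + (y')^2) = const.
Hence y' is constant, so y(x) is affine.
Fitting the endpoints (-3, 0) and (8, 5):
    slope m = (5 − 0) / (8 − (-3)) = 5/11,
    intercept c = 0 − m·(-3) = 15/11.
Extremal: y(x) = (5/11) x + 15/11.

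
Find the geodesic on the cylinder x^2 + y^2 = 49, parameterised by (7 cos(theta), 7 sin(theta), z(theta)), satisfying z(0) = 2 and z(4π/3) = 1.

Parameterise the cylinder of radius R = 7 as
    r(θ) = (7 cos θ, 7 sin θ, z(θ)).
The arc-length element is
    ds = sqrt(49 + (dz/dθ)^2) dθ,
so the Lagrangian is L = sqrt(49 + z'^2).
L depends on z' only, not on z or θ, so ∂L/∂z = 0 and
    ∂L/∂z' = z' / sqrt(49 + z'^2).
The Euler-Lagrange equation gives
    d/dθ( z' / sqrt(49 + z'^2) ) = 0,
so z' is constant. Integrating once:
    z(θ) = a θ + b,
a helix on the cylinder (a straight line when the cylinder is unrolled). The constants a, b are determined by the endpoint conditions.
With endpoint conditions z(0) = 2 and z(4π/3) = 1: from z(0) = b we get b = 2, and a·4π/3 + 2 = 1 gives a = -3/(4π), so
    z(θ) = (-3/(4π)) θ + 2.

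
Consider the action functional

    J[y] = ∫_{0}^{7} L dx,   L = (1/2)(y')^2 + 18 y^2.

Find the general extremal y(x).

The Lagrangian is L = (1/2)(y')^2 + 18 y^2.
∂L/∂y = 36y.
∂L/∂y' = y'.
The Euler-Lagrange equation d/dx(∂L/∂y') − ∂L/∂y = 0 becomes:
    y'' - 36 y = 0
General solution: y(x) = A e^(6x) + B e^(-6x), where A and B are arbitrary constants fixed by the endpoint conditions.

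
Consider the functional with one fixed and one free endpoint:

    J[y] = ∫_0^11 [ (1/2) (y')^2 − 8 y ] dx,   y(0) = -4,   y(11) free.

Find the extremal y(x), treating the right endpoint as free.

The Lagrangian L = (1/2) (y')^2 − 8 y gives
    ∂L/∂y = −8,   ∂L/∂y' = y'.
Euler-Lagrange: d/dx(y') − (−8) = 0, i.e. y'' + 8 = 0, so
    y(x) = −(8/2) x^2 + C1 x + C2.
Fixed left endpoint y(0) = -4 ⇒ C2 = -4.
The right endpoint x = 11 is free, so the natural (transversality) condition is ∂L/∂y' |_{x=11} = 0, i.e. y'(11) = 0.
Compute y'(x) = −8 x + C1, so y'(11) = −88 + C1 = 0 ⇒ C1 = 88.
Therefore the extremal is
    y(x) = −4 x^2 + 88 x − 4.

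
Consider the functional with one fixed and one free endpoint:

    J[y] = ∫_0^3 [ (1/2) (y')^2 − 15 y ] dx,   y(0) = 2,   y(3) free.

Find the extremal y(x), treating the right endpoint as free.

The Lagrangian L = (1/2) (y')^2 − 15 y gives
    ∂L/∂y = −15,   ∂L/∂y' = y'.
Euler-Lagrange: d/dx(y') − (−15) = 0, i.e. y'' + 15 = 0, so
    y(x) = −(15/2) x^2 + C1 x + C2.
Fixed left endpoint y(0) = 2 ⇒ C2 = 2.
The right endpoint x = 3 is free, so the natural (transversality) condition is ∂L/∂y' |_{x=3} = 0, i.e. y'(3) = 0.
Compute y'(x) = −15 x + C1, so y'(3) = −45 + C1 = 0 ⇒ C1 = 45.
Therefore the extremal is
    y(x) = −(15/2) x^2 + 45 x + 2.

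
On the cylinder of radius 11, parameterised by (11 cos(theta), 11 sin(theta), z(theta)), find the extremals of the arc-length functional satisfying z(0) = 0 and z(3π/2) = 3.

Parameterise the cylinder of radius R = 11 as
    r(θ) = (11 cos θ, 11 sin θ, z(θ)).
The arc-length element is
    ds = sqrt(121 + (dz/dθ)^2) dθ,
so the Lagrangian is L = sqrt(121 + z'^2).
L depends on z' only, not on z or θ, so ∂L/∂z = 0 and
    ∂L/∂z' = z' / sqrt(121 + z'^2).
The Euler-Lagrange equation gives
    d/dθ( z' / sqrt(121 + z'^2) ) = 0,
so z' is constant. Integrating once:
    z(θ) = a θ + b,
a helix on the cylinder (a straight line when the cylinder is unrolled). The constants a, b are determined by the endpoint conditions.
With endpoint conditions z(0) = 0 and z(3π/2) = 3: from z(0) = b we get b = 0, and a·3π/2 + 0 = 3 gives a = 2/π, so
    z(θ) = (2/π) θ.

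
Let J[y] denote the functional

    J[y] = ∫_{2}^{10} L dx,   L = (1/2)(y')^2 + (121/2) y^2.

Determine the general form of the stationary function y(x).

The Lagrangian is L = (1/2)(y')^2 + (121/2) y^2.
∂L/∂y = 121y.
∂L/∂y' = y'.
The Euler-Lagrange equation d/dx(∂L/∂y') − ∂L/∂y = 0 becomes:
    y'' - 121 y = 0
General solution: y(x) = A e^(11x) + B e^(-11x), where A and B are arbitrary constants fixed by the endpoint conditions.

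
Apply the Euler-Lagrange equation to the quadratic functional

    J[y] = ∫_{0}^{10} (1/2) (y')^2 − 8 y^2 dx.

The Lagrangian is L = (1/2) (y')^2 − 8 y^2.
Compute ∂L/∂y = -16y, ∂L/∂y' = y'.
The Euler-Lagrange equation d/dx(∂L/∂y') − ∂L/∂y = 0 reduces to
    y'' + 16 y = 0.
Its general solution is
    y(x) = A sin(4x) + B cos(4x),
with A, B fixed by the endpoint conditions.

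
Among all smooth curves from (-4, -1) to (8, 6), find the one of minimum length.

Arc-length functional: J[y] = ∫ sqrt(1 + (y')^2) dx.
Lagrangian L = sqrt(1 + (y')^2) has no explicit y dependence, so ∂L/∂y = 0 and the Euler-Lagrange equation gives
    d/dx( y' / sqrt(1 + (y')^2) ) = 0  ⇒  y' / sqrt(1 + (y')^2) = const.
Hence y' is constant, so y(x) is affine.
Fitting the endpoints (-4, -1) and (8, 6):
    slope m = (6 − (-1)) / (8 − (-4)) = 7/12,
    intercept c = (-1) − m·(-4) = 4/3.
Extremal: y(x) = (7/12) x + 4/3.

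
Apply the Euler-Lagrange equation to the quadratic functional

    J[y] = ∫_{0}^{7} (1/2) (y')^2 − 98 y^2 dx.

The Lagrangian is L = (1/2) (y')^2 − 98 y^2.
Compute ∂L/∂y = -196y, ∂L/∂y' = y'.
The Euler-Lagrange equation d/dx(∂L/∂y') − ∂L/∂y = 0 reduces to
    y'' + 196 y = 0.
Its general solution is
    y(x) = A sin(14x) + B cos(14x),
with A, B fixed by the endpoint conditions.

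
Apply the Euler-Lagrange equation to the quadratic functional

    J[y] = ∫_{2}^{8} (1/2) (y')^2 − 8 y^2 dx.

The Lagrangian is L = (1/2) (y')^2 − 8 y^2.
Compute ∂L/∂y = -16y, ∂L/∂y' = y'.
The Euler-Lagrange equation d/dx(∂L/∂y') − ∂L/∂y = 0 reduces to
    y'' + 16 y = 0.
Its general solution is
    y(x) = A sin(4x) + B cos(4x),
with A, B fixed by the endpoint conditions.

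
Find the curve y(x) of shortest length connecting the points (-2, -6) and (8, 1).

Arc-length functional: J[y] = ∫ sqrt(1 + (y')^2) dx.
Lagrangian L = sqrt(1 + (y')^2) has no explicit y dependence, so ∂L/∂y = 0 and the Euler-Lagrange equation gives
    d/dx( y' / sqrt(1 + (y')^2) ) = 0  ⇒  y' / sqrt(1 + (y')^2) = const.
Hence y' is constant, so y(x) is affine.
Fitting the endpoints (-2, -6) and (8, 1):
    slope m = (1 − (-6)) / (8 − (-2)) = 7/10,
    intercept c = (-6) − m·(-2) = -23/5.
Extremal: y(x) = (7/10) x - 23/5.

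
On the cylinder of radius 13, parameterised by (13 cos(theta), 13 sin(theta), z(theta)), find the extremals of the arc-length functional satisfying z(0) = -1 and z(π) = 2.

Parameterise the cylinder of radius R = 13 as
    r(θ) = (13 cos θ, 13 sin θ, z(θ)).
The arc-length element is
    ds = sqrt(169 + (dz/dθ)^2) dθ,
so the Lagrangian is L = sqrt(169 + z'^2).
L depends on z' only, not on z or θ, so ∂L/∂z = 0 and
    ∂L/∂z' = z' / sqrt(169 + z'^2).
The Euler-Lagrange equation gives
    d/dθ( z' / sqrt(169 + z'^2) ) = 0,
so z' is constant. Integrating once:
    z(θ) = a θ + b,
a helix on the cylinder (a straight line when the cylinder is unrolled). The constants a, b are determined by the endpoint conditions.
With endpoint conditions z(0) = -1 and z(π) = 2: from z(0) = b we get b = -1, and a·π + -1 = 2 gives a = 3/π, so
    z(θ) = (3/π) θ − 1.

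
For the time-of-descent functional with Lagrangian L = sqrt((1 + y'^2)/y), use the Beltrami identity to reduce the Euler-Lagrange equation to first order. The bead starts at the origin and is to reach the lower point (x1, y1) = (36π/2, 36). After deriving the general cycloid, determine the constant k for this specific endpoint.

The Lagrangian L = sqrt((1 + y'^2) / y) has no explicit x dependence, so the Beltrami identity applies:
    L − y' ∂L/∂y' = C.
Compute ∂L/∂y' = y' / sqrt(y (1 + y'^2)).
Substitute:
    sqrt((1 + y'^2)/y) − y'·y' / sqrt(y (1 + y'^2))
    = (1 + y'^2) / sqrt(y (1 + y'^2)) − y'^2 / sqrt(y (1 + y'^2))
    = 1 / sqrt(y (1 + y'^2)) = C.
Squaring and rearranging gives the first integral
    y (1 + y'^2) = 1/C^2 =: k   (constant).
Solving this first-order ODE by the substitution
    y = (k/2)(1 − cos θ)
yields the cycloid parameterisation
    x(θ) = (k/2)(θ − sin θ),   y(θ) = (k/2)(1 − cos θ).
The constant k is fixed by the endpoint condition.
Now fit the given lower endpoint (x1, y1) = (36π/2, 36). At the bottom of the first arch (θ = π), the parametric equations give
    y(π) = (k/2)(1 − cos π) = k,
    x(π) = (k/2)(π − sin π) = kπ/2.
Matching y(π) = 36 gives k = 36, consistent with x(π) = 36π/2. Therefore the specific cycloid is
    x(θ) = (36/2)(θ − sin θ),   y(θ) = (36/2)(1 − cos θ).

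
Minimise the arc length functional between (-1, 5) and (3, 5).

Arc-length functional: J[y] = ∫ sqrt(1 + (y')^2) dx.
Lagrangian L = sqrt(1 + (y')^2) has no explicit y dependence, so ∂L/∂y = 0 and the Euler-Lagrange equation gives
    d/dx( y' / sqrt(1 + (y')^2) ) = 0  ⇒  y' / sqrt(1 + (y')^2) = const.
Hence y' is constant, so y(x) is affine.
Fitting the endpoints (-1, 5) and (3, 5):
    slope m = (5 − 5) / (3 − (-1)) = 0,
    intercept c = 5 − m·(-1) = 5.
Extremal: y(x) = 5.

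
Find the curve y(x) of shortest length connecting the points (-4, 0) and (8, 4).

Arc-length functional: J[y] = ∫ sqrt(1 + (y')^2) dx.
Lagrangian L = sqrt(1 + (y')^2) has no explicit y dependence, so ∂L/∂y = 0 and the Euler-Lagrange equation gives
    d/dx( y' / sqrt(1 + (y')^2) ) = 0  ⇒  y' / sqrt(1 + (y')^2) = const.
Hence y' is constant, so y(x) is affine.
Fitting the endpoints (-4, 0) and (8, 4):
    slope m = (4 − 0) / (8 − (-4)) = 1/3,
    intercept c = 0 − m·(-4) = 4/3.
Extremal: y(x) = (1/3) x + 4/3.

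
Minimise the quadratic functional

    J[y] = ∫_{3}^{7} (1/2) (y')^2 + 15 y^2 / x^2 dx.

The Lagrangian is L = (1/2) (y')^2 + 15 y^2 / x^2.
Compute ∂L/∂y = 30y/x^2, ∂L/∂y' = y'.
The Euler-Lagrange equation d/dx(∂L/∂y') − ∂L/∂y = 0 reduces to
    y'' − 30/x^2 · y = 0  (x > 0).
Its general solution is
    y(x) = A x^6 + B x^(-5),
with A, B fixed by the endpoint conditions.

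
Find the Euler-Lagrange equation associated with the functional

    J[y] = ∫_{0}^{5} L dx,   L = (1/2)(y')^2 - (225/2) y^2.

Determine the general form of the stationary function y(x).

The Lagrangian is L = (1/2)(y')^2 - (225/2) y^2.
∂L/∂y = -225y.
∂L/∂y' = y'.
The Euler-Lagrange equation d/dx(∂L/∂y') − ∂L/∂y = 0 becomes:
    y'' + 225 y = 0
General solution: y(x) = A sin(15x) + B cos(15x), where A and B are arbitrary constants fixed by the endpoint conditions.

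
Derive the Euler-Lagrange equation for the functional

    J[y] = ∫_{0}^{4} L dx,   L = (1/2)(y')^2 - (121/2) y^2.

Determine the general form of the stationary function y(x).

The Lagrangian is L = (1/2)(y')^2 - (121/2) y^2.
∂L/∂y = -121y.
∂L/∂y' = y'.
The Euler-Lagrange equation d/dx(∂L/∂y') − ∂L/∂y = 0 becomes:
    y'' + 121 y = 0
General solution: y(x) = A sin(11x) + B cos(11x), where A and B are arbitrary constants fixed by the endpoint conditions.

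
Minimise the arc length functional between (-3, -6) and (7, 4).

Arc-length functional: J[y] = ∫ sqrt(1 + (y')^2) dx.
Lagrangian L = sqrt(1 + (y')^2) has no explicit y dependence, so ∂L/∂y = 0 and the Euler-Lagrange equation gives
    d/dx( y' / sqrt(1 + (y')^2) ) = 0  ⇒  y' / sqrt(1 + (y')^2) = const.
Hence y' is constant, so y(x) is affine.
Fitting the endpoints (-3, -6) and (7, 4):
    slope m = (4 − (-6)) / (7 − (-3)) = 1,
    intercept c = (-6) − m·(-3) = -3.
Extremal: y(x) = x - 3.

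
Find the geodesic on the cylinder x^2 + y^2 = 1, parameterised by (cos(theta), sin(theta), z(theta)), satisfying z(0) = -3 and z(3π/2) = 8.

Parameterise the cylinder of radius R = 1 as
    r(θ) = (cos θ, sin θ, z(θ)).
The arc-length element is
    ds = sqrt(1 + (dz/dθ)^2) dθ,
so the Lagrangian is L = sqrt(1 + z'^2).
L depends on z' only, not on z or θ, so ∂L/∂z = 0 and
    ∂L/∂z' = z' / sqrt(1 + z'^2).
The Euler-Lagrange equation gives
    d/dθ( z' / sqrt(1 + z'^2) ) = 0,
so z' is constant. Integrating once:
    z(θ) = a θ + b,
a helix on the cylinder (a straight line when the cylinder is unrolled). The constants a, b are determined by the endpoint conditions.
With endpoint conditions z(0) = -3 and z(3π/2) = 8: from z(0) = b we get b = -3, and a·3π/2 + -3 = 8 gives a = 22/(3π), so
    z(θ) = (22/(3π)) θ − 3.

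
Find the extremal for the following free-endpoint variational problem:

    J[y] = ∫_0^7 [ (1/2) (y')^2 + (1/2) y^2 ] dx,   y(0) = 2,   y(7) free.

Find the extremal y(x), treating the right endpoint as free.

The Lagrangian L = (1/2) (y')^2 + (1/2) y^2 gives
    ∂L/∂y = 1 y,   ∂L/∂y' = y'.
Euler-Lagrange: y'' − y = 0.
With k = 1, the general solution is
    y(x) = A cosh(x) + B sinh(x).
Fixed left endpoint y(0) = 2 ⇒ A = 2.
The right endpoint x = 7 is free, so the natural (transversality) condition is ∂L/∂y' |_{x=7} = 0, i.e. y'(7) = 0.
Compute y'(x) = A k sinh(k x) + B k cosh(k x), so
    y'(7) = A k sinh(k·7) + B k cosh(k·7) = 0
    ⇒ B = −A tanh(k·7) = − 2 tanh(1·7).
Therefore the extremal is
    y(x) = 2 cosh(1 x) − 2 tanh(1·7) sinh(1 x).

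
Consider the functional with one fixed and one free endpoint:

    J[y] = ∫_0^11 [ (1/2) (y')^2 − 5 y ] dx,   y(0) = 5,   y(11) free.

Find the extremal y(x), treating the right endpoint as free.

The Lagrangian L = (1/2) (y')^2 − 5 y gives
    ∂L/∂y = −5,   ∂L/∂y' = y'.
Euler-Lagrange: d/dx(y') − (−5) = 0, i.e. y'' + 5 = 0, so
    y(x) = −(5/2) x^2 + C1 x + C2.
Fixed left endpoint y(0) = 5 ⇒ C2 = 5.
The right endpoint x = 11 is free, so the natural (transversality) condition is ∂L/∂y' |_{x=11} = 0, i.e. y'(11) = 0.
Compute y'(x) = −5 x + C1, so y'(11) = −55 + C1 = 0 ⇒ C1 = 55.
Therefore the extremal is
    y(x) = −(5/2) x^2 + 55 x + 5.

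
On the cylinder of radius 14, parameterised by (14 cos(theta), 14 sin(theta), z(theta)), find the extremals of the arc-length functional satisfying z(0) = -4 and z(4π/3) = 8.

Parameterise the cylinder of radius R = 14 as
    r(θ) = (14 cos θ, 14 sin θ, z(θ)).
The arc-length element is
    ds = sqrt(196 + (dz/dθ)^2) dθ,
so the Lagrangian is L = sqrt(196 + z'^2).
L depends on z' only, not on z or θ, so ∂L/∂z = 0 and
    ∂L/∂z' = z' / sqrt(196 + z'^2).
The Euler-Lagrange equation gives
    d/dθ( z' / sqrt(196 + z'^2) ) = 0,
so z' is constant. Integrating once:
    z(θ) = a θ + b,
a helix on the cylinder (a straight line when the cylinder is unrolled). The constants a, b are determined by the endpoint conditions.
With endpoint conditions z(0) = -4 and z(4π/3) = 8: from z(0) = b we get b = -4, and a·4π/3 + -4 = 8 gives a = 9/π, so
    z(θ) = (9/π) θ − 4.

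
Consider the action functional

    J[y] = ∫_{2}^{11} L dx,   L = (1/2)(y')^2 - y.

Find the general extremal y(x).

The Lagrangian is L = (1/2)(y')^2 - y.
∂L/∂y = -1.
∂L/∂y' = y'.
The Euler-Lagrange equation d/dx(∂L/∂y') − ∂L/∂y = 0 becomes:
    y'' + 1 = 0
General solution: y(x) = -x^2/2 + A x + B, where A and B are arbitrary constants fixed by the endpoint conditions.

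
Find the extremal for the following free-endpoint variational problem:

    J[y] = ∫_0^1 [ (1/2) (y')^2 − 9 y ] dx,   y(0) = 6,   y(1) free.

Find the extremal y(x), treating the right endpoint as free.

The Lagrangian L = (1/2) (y')^2 − 9 y gives
    ∂L/∂y = −9,   ∂L/∂y' = y'.
Euler-Lagrange: d/dx(y') − (−9) = 0, i.e. y'' + 9 = 0, so
    y(x) = −(9/2) x^2 + C1 x + C2.
Fixed left endpoint y(0) = 6 ⇒ C2 = 6.
The right endpoint x = 1 is free, so the natural (transversality) condition is ∂L/∂y' |_{x=1} = 0, i.e. y'(1) = 0.
Compute y'(x) = −9 x + C1, so y'(1) = −9 + C1 = 0 ⇒ C1 = 9.
Therefore the extremal is
    y(x) = −(9/2) x^2 + 9 x + 6.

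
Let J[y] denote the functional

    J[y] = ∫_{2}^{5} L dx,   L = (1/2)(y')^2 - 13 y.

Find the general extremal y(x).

The Lagrangian is L = (1/2)(y')^2 - 13 y.
∂L/∂y = -13.
∂L/∂y' = y'.
The Euler-Lagrange equation d/dx(∂L/∂y') − ∂L/∂y = 0 becomes:
    y'' + 13 = 0
General solution: y(x) = -(13/2) x^2 + A x + B, where A and B are arbitrary constants fixed by the endpoint conditions.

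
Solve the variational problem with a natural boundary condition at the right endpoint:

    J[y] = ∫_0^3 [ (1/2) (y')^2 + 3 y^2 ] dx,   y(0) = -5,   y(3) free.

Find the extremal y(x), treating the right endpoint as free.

The Lagrangian L = (1/2) (y')^2 + 3 y^2 gives
    ∂L/∂y = 6 y,   ∂L/∂y' = y'.
Euler-Lagrange: y'' − 6 y = 0.
With k = sqrt(6), the general solution is
    y(x) = A cosh(sqrt(6) x) + B sinh(sqrt(6) x).
Fixed left endpoint y(0) = -5 ⇒ A = -5.
The right endpoint x = 3 is free, so the natural (transversality) condition is ∂L/∂y' |_{x=3} = 0, i.e. y'(3) = 0.
Compute y'(x) = A k sinh(k x) + B k cosh(k x), so
    y'(3) = A k sinh(k·3) + B k cosh(k·3) = 0
    ⇒ B = −A tanh(k·3) = 5 tanh(sqrt(6)·3).
Therefore the extremal is
    y(x) = −5 cosh(sqrt(6) x) + 5 tanh(sqrt(6)·3) sinh(sqrt(6) x).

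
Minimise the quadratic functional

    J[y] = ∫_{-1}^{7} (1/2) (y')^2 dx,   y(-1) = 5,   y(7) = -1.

The Lagrangian is L = (1/2) (y')^2.
Compute ∂L/∂y = 0, ∂L/∂y' = y'.
The Euler-Lagrange equation d/dx(∂L/∂y') − ∂L/∂y = 0 reduces to
    y'' = 0.
Its general solution is
    y(x) = A x + B,
with A, B fixed by the endpoint conditions.
Applying the endpoint conditions y(-1) = 5 and y(7) = -1: solve A·-1 + B = 5 and A·7 + B = -1. Subtracting gives A(7 − -1) = -1 − 5, so A = -3/4, and B = 5 − A·-1 = 17/4. Therefore
    y(x) = (-3/4) x + 17/4.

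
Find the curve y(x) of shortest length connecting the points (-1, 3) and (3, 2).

Arc-length functional: J[y] = ∫ sqrt(1 + (y')^2) dx.
Lagrangian L = sqrt(1 + (y')^2) has no explicit y dependence, so ∂L/∂y = 0 and the Euler-Lagrange equation gives
    d/dx( y' / sqrt(1 + (y')^2) ) = 0  ⇒  y' / sqrt(1 + (y')^2) = const.
Hence y' is constant, so y(x) is affine.
Fitting the endpoints (-1, 3) and (3, 2):
    slope m = (2 − 3) / (3 − (-1)) = -1/4,
    intercept c = 3 − m·(-1) = 11/4.
Extremal: y(x) = (-1/4) x + 11/4.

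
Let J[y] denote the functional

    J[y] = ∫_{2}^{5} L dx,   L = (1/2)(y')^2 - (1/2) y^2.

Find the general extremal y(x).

The Lagrangian is L = (1/2)(y')^2 - (1/2) y^2.
∂L/∂y = -y.
∂L/∂y' = y'.
The Euler-Lagrange equation d/dx(∂L/∂y') − ∂L/∂y = 0 becomes:
    y'' + y = 0
General solution: y(x) = A sin(x) + B cos(x), where A and B are arbitrary constants fixed by the endpoint conditions.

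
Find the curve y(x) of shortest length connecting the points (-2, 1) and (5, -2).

Arc-length functional: J[y] = ∫ sqrt(1 + (y')^2) dx.
Lagrangian L = sqrt(1 + (y')^2) has no explicit y dependence, so ∂L/∂y = 0 and the Euler-Lagrange equation gives
    d/dx( y' / sqrt(1 + (y')^2) ) = 0  ⇒  y' / sqrt(1 + (y')^2) = const.
Hence y' is constant, so y(x) is affine.
Fitting the endpoints (-2, 1) and (5, -2):
    slope m = ((-2) − 1) / (5 − (-2)) = -3/7,
    intercept c = 1 − m·(-2) = 1/7.
Extremal: y(x) = (-3/7) x + 1/7.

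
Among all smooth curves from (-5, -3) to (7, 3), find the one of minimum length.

Arc-length functional: J[y] = ∫ sqrt(1 + (y')^2) dx.
Lagrangian L = sqrt(1 + (y')^2) has no explicit y dependence, so ∂L/∂y = 0 and the Euler-Lagrange equation gives
    d/dx( y' / sqrt(1 + (y')^2) ) = 0  ⇒  y' / sqrt(1 + (y')^2) = const.
Hence y' is constant, so y(x) is affine.
Fitting the endpoints (-5, -3) and (7, 3):
    slope m = (3 − (-3)) / (7 − (-5)) = 1/2,
    intercept c = (-3) − m·(-5) = -1/2.
Extremal: y(x) = (1/2) x - 1/2.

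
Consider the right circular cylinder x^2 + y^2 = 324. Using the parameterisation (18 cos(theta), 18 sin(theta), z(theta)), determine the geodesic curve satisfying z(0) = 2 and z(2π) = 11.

Parameterise the cylinder of radius R = 18 as
    r(θ) = (18 cos θ, 18 sin θ, z(θ)).
The arc-length element is
    ds = sqrt(324 + (dz/dθ)^2) dθ,
so the Lagrangian is L = sqrt(324 + z'^2).
L depends on z' only, not on z or θ, so ∂L/∂z = 0 and
    ∂L/∂z' = z' / sqrt(324 + z'^2).
The Euler-Lagrange equation gives
    d/dθ( z' / sqrt(324 + z'^2) ) = 0,
so z' is constant. Integrating once:
    z(θ) = a θ + b,
a helix on the cylinder (a straight line when the cylinder is unrolled). The constants a, b are determined by the endpoint conditions.
With endpoint conditions z(0) = 2 and z(2π) = 11: from z(0) = b we get b = 2, and a·2π + 2 = 11 gives a = 9/(2π), so
    z(θ) = (9/(2π)) θ + 2.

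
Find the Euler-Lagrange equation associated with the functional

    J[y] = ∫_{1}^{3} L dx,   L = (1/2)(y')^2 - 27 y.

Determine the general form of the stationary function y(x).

The Lagrangian is L = (1/2)(y')^2 - 27 y.
∂L/∂y = -27.
∂L/∂y' = y'.
The Euler-Lagrange equation d/dx(∂L/∂y') − ∂L/∂y = 0 becomes:
    y'' + 27 = 0
General solution: y(x) = -(27/2) x^2 + A x + B, where A and B are arbitrary constants fixed by the endpoint conditions.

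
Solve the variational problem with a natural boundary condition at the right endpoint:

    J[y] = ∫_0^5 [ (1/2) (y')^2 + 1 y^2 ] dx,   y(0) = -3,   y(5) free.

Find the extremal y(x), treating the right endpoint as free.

The Lagrangian L = (1/2) (y')^2 + 1 y^2 gives
    ∂L/∂y = 2 y,   ∂L/∂y' = y'.
Euler-Lagrange: y'' − 2 y = 0.
With k = sqrt(2), the general solution is
    y(x) = A cosh(sqrt(2) x) + B sinh(sqrt(2) x).
Fixed left endpoint y(0) = -3 ⇒ A = -3.
The right endpoint x = 5 is free, so the natural (transversality) condition is ∂L/∂y' |_{x=5} = 0, i.e. y'(5) = 0.
Compute y'(x) = A k sinh(k x) + B k cosh(k x), so
    y'(5) = A k sinh(k·5) + B k cosh(k·5) = 0
    ⇒ B = −A tanh(k·5) = 3 tanh(sqrt(2)·5).
Therefore the extremal is
    y(x) = −3 cosh(sqrt(2) x) + 3 tanh(sqrt(2)·5) sinh(sqrt(2) x).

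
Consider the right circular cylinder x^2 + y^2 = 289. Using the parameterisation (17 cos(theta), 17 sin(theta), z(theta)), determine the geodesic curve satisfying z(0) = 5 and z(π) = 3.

Parameterise the cylinder of radius R = 17 as
    r(θ) = (17 cos θ, 17 sin θ, z(θ)).
The arc-length element is
    ds = sqrt(289 + (dz/dθ)^2) dθ,
so the Lagrangian is L = sqrt(289 + z'^2).
L depends on z' only, not on z or θ, so ∂L/∂z = 0 and
    ∂L/∂z' = z' / sqrt(289 + z'^2).
The Euler-Lagrange equation gives
    d/dθ( z' / sqrt(289 + z'^2) ) = 0,
so z' is constant. Integrating once:
    z(θ) = a θ + b,
a helix on the cylinder (a straight line when the cylinder is unrolled). The constants a, b are determined by the endpoint conditions.
With endpoint conditions z(0) = 5 and z(π) = 3: from z(0) = b we get b = 5, and a·π + 5 = 3 gives a = -2/π, so
    z(θ) = (-2/π) θ + 5.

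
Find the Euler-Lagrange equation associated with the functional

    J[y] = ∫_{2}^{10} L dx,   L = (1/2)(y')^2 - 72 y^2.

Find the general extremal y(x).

The Lagrangian is L = (1/2)(y')^2 - 72 y^2.
∂L/∂y = -144y.
∂L/∂y' = y'.
The Euler-Lagrange equation d/dx(∂L/∂y') − ∂L/∂y = 0 becomes:
    y'' + 144 y = 0
General solution: y(x) = A sin(12x) + B cos(12x), where A and B are arbitrary constants fixed by the endpoint conditions.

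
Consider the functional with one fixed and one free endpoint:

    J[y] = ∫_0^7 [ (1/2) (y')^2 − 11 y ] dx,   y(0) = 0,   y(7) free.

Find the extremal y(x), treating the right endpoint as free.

The Lagrangian L = (1/2) (y')^2 − 11 y gives
    ∂L/∂y = −11,   ∂L/∂y' = y'.
Euler-Lagrange: d/dx(y') − (−11) = 0, i.e. y'' + 11 = 0, so
    y(x) = −(11/2) x^2 + C1 x + C2.
Fixed left endpoint y(0) = 0 ⇒ C2 = 0.
The right endpoint x = 7 is free, so the natural (transversality) condition is ∂L/∂y' |_{x=7} = 0, i.e. y'(7) = 0.
Compute y'(x) = −11 x + C1, so y'(7) = −77 + C1 = 0 ⇒ C1 = 77.
Therefore the extremal is
    y(x) = −(11/2) x^2 + 77 x.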